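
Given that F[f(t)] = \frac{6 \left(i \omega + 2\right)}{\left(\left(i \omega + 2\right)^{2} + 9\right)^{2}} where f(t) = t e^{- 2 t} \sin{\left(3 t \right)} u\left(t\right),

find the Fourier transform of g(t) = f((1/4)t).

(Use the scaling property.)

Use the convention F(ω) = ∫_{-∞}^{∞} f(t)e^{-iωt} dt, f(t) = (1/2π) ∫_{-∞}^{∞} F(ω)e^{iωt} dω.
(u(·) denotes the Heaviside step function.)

F[g](ω) = \frac{48 \left(2 i \omega + 1\right)}{\left(4 \left(2 i \omega + 1\right)^{2} + 9\right)^{2}}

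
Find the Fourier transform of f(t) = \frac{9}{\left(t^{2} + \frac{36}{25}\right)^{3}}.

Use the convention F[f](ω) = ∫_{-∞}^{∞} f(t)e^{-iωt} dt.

F(ω) = \frac{125 \pi \left(12 \omega^{2} + 30 \left|{\omega}\right| + 25\right) e^{- \frac{6 \left|{\omega}\right|}{5}}}{2304}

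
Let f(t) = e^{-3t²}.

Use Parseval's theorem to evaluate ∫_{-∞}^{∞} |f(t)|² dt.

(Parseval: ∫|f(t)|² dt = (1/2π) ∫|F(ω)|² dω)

∫|f(t)|² dt = \frac{\sqrt{6} \sqrt{\pi}}{6}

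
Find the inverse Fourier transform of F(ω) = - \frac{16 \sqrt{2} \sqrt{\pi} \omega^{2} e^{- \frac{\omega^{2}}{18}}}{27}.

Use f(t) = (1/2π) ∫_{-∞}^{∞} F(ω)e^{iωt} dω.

f(t) = 8 \left(18 t^{2} - 2\right) e^{- \frac{9 t^{2}}{2}}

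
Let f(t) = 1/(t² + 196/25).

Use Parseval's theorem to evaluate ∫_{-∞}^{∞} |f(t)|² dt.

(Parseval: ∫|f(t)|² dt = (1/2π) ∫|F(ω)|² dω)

∫|f(t)|² dt = \frac{125 \pi}{5488}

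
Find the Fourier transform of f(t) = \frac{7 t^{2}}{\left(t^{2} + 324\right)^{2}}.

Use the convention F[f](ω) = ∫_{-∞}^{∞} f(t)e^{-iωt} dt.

F(ω) = \frac{7 \pi \left(1 - 18 \left|{\omega}\right|\right) e^{- 18 \left|{\omega}\right|}}{36}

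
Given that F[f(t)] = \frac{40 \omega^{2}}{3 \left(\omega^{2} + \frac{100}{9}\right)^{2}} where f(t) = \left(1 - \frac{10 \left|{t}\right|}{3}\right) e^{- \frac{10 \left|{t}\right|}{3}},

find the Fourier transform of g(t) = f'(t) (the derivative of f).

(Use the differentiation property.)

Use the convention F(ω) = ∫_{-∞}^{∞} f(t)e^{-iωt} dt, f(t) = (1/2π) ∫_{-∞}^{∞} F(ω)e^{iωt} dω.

F[g](ω) = \frac{1080 i \omega^{3}}{\left(9 \omega^{2} + 100\right)^{2}}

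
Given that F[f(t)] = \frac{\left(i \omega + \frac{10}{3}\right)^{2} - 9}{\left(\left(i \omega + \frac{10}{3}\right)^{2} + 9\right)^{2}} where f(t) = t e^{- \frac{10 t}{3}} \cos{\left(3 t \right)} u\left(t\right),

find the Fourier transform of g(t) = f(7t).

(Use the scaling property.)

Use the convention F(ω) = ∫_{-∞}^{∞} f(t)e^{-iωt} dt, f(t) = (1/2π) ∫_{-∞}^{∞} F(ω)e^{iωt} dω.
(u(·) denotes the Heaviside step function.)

F[g](ω) = \frac{63 \left(\left(3 i \omega + 70\right)^{2} - 3969\right)}{\left(\left(3 i \omega + 70\right)^{2} + 3969\right)^{2}}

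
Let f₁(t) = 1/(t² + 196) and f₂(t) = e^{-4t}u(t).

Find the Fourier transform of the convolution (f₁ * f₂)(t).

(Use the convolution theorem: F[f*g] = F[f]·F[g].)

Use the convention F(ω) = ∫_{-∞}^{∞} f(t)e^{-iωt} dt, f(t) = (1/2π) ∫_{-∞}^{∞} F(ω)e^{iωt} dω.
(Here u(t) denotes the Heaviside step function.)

F[f₁*f₂](ω) = \frac{\pi e^{- 14 \left|{\omega}\right|}}{14 \left(i \omega + 4\right)}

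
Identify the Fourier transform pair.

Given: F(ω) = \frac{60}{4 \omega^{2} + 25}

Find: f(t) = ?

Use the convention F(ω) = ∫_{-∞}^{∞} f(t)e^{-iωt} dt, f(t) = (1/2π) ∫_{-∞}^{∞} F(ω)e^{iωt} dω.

f(t) = 3 e^{- \frac{5 \left|{t}\right|}{2}}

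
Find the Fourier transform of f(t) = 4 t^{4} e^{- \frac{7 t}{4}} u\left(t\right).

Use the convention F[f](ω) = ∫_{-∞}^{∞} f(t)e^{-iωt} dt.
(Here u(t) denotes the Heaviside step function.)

F(ω) = \frac{98304}{\left(4 i \omega + 7\right)^{5}}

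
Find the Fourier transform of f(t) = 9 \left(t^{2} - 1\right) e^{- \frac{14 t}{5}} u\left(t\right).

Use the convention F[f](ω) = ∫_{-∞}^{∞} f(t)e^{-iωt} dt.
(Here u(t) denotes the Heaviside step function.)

F(ω) = \frac{45 \left(250 i \omega - \left(5 i \omega + 14\right)^{3} + 700\right)}{\left(5 i \omega + 14\right)^{4}}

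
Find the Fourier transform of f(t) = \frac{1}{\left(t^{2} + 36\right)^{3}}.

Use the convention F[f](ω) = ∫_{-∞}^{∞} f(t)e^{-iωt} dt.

F(ω) = \frac{\pi \left(12 \omega^{2} + 6 \left|{\omega}\right| + 1\right) e^{- 6 \left|{\omega}\right|}}{20736}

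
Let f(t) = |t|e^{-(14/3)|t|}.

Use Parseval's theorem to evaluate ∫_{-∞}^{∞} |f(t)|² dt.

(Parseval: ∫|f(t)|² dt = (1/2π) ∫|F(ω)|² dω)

∫|f(t)|² dt = \frac{27}{5488}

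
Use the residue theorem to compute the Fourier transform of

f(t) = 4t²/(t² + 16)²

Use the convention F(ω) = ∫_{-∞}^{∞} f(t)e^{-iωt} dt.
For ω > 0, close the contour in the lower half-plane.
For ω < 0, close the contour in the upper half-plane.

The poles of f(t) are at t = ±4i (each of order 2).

Let g(z) = f(z)e^{-iωz}; for large |z| the factor e^{-iωz} decays in the lower half-plane when ω > 0 and in the upper half-plane when ω < 0.

Case ω > 0 (lower half-plane, clockwise contour ⇒ F(ω) = -2πi·ΣRes):
  Res_{z = - 4 i} g(z) = i \left(\frac{1}{4} - \omega\right) e^{- 4 \omega} (pole of order 2)
  F(ω) = -2πi·ΣRes = \frac{\pi \left(1 - 4 \omega\right) e^{- 4 \omega}}{2}

Case ω < 0 (upper half-plane, counterclockwise contour ⇒ F(ω) = +2πi·ΣRes):
  Res_{z = 4 i} g(z) = i \left(- \omega - \frac{1}{4}\right) e^{4 \omega} (pole of order 2)
  F(ω) = 2πi·ΣRes = \frac{\pi \left(4 \omega + 1\right) e^{4 \omega}}{2}

Both cases combine into a single formula in |ω|:

F(ω) = \frac{\pi \left(1 - 4 \left|{\omega}\right|\right) e^{- 4 \left|{\omega}\right|}}{2}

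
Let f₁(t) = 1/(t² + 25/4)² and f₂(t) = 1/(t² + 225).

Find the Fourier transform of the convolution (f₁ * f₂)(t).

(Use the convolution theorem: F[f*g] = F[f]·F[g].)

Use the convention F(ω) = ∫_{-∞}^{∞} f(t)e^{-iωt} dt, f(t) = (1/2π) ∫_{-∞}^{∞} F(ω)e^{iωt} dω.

F[f₁*f₂](ω) = \frac{2 \pi^{2} \left(5 \left|{\omega}\right| + 2\right) e^{- \frac{35 \left|{\omega}\right|}{2}}}{1875}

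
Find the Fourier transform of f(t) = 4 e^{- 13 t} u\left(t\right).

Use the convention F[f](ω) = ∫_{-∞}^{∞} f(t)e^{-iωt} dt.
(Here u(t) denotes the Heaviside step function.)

F(ω) = \frac{4}{i \omega + 13}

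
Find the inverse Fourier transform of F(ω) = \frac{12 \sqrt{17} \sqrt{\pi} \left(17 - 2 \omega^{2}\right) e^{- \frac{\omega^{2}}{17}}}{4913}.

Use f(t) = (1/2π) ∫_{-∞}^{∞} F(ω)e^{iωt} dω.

f(t) = 3 t^{2} e^{- \frac{17 t^{2}}{4}}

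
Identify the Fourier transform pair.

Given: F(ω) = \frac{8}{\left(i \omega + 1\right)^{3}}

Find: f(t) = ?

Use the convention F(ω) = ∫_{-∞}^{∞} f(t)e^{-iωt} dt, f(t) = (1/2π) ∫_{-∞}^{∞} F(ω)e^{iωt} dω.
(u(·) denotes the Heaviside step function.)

f(t) = 4 t^{2} e^{- t} u\left(t\right)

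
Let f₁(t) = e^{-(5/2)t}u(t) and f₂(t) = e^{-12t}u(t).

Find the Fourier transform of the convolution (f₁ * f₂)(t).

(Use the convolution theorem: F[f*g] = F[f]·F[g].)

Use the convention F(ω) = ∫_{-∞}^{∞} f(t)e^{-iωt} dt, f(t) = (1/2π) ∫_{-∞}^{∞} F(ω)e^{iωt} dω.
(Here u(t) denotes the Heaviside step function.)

F[f₁*f₂](ω) = \frac{2}{\left(i \omega + 12\right) \left(2 i \omega + 5\right)}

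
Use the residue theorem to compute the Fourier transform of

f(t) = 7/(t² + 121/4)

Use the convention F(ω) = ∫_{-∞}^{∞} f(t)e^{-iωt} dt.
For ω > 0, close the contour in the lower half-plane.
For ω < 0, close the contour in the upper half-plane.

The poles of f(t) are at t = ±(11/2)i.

Let g(z) = f(z)e^{-iωz}; for large |z| the factor e^{-iωz} decays in the lower half-plane when ω > 0 and in the upper half-plane when ω < 0.

Case ω > 0 (lower half-plane, clockwise contour ⇒ F(ω) = -2πi·ΣRes):
  Res_{z = - \frac{11 i}{2}} g(z) = \frac{7 i e^{- \frac{11 \omega}{2}}}{11}
  F(ω) = -2πi·ΣRes = \frac{14 \pi e^{- \frac{11 \omega}{2}}}{11}

Case ω < 0 (upper half-plane, counterclockwise contour ⇒ F(ω) = +2πi·ΣRes):
  Res_{z = \frac{11 i}{2}} g(z) = - \frac{7 i e^{\frac{11 \omega}{2}}}{11}
  F(ω) = 2πi·ΣRes = \frac{14 \pi e^{\frac{11 \omega}{2}}}{11}

Both cases combine into a single formula in |ω|:

F(ω) = \frac{14 \pi e^{- \frac{11 \left|{\omega}\right|}{2}}}{11}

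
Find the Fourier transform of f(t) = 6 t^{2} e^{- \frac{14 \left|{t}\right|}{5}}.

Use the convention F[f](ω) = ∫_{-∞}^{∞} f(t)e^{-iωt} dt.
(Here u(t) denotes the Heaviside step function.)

F(ω) = \frac{42000 \left(196 - 75 \omega^{2}\right)}{\left(25 \omega^{2} + 196\right)^{3}}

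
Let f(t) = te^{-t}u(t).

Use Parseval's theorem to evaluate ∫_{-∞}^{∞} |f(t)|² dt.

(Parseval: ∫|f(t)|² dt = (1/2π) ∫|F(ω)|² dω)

∫|f(t)|² dt = \frac{1}{4}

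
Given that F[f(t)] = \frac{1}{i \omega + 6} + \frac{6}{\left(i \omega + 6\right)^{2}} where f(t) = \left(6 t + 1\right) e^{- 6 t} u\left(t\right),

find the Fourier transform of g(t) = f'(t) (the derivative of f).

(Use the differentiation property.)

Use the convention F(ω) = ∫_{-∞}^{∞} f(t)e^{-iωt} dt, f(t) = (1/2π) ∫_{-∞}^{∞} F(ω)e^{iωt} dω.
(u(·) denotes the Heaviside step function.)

F[g](ω) = \frac{\omega \left(\omega - 12 i\right)}{\omega^{2} - 12 i \omega - 36}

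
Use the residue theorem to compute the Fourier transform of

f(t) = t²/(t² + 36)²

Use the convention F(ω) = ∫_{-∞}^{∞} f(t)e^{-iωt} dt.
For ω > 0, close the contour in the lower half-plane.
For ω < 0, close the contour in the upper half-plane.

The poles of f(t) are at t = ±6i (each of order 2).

Let g(z) = f(z)e^{-iωz}; for large |z| the factor e^{-iωz} decays in the lower half-plane when ω > 0 and in the upper half-plane when ω < 0.

Case ω > 0 (lower half-plane, clockwise contour ⇒ F(ω) = -2πi·ΣRes):
  Res_{z = - 6 i} g(z) = \frac{i \left(1 - 6 \omega\right) e^{- 6 \omega}}{24} (pole of order 2)
  F(ω) = -2πi·ΣRes = \frac{\pi \left(1 - 6 \omega\right) e^{- 6 \omega}}{12}

Case ω < 0 (upper half-plane, counterclockwise contour ⇒ F(ω) = +2πi·ΣRes):
  Res_{z = 6 i} g(z) = \frac{i \left(- 6 \omega - 1\right) e^{6 \omega}}{24} (pole of order 2)
  F(ω) = 2πi·ΣRes = \frac{\pi \left(6 \omega + 1\right) e^{6 \omega}}{12}

Both cases combine into a single formula in |ω|:

F(ω) = \frac{\pi \left(1 - 6 \left|{\omega}\right|\right) e^{- 6 \left|{\omega}\right|}}{12}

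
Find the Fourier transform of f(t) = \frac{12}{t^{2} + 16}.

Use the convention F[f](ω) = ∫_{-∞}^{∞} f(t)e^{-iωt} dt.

F(ω) = 3 \pi e^{- 4 \left|{\omega}\right|}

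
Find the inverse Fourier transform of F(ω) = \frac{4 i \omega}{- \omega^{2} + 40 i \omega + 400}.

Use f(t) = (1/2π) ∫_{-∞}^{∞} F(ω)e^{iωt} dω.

f(t) = 4 \left(1 - 20 t\right) e^{- 20 t} u\left(t\right)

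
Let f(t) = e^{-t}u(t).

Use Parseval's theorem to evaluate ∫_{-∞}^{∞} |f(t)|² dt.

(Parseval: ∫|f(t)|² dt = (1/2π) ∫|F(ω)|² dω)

∫|f(t)|² dt = \frac{1}{2}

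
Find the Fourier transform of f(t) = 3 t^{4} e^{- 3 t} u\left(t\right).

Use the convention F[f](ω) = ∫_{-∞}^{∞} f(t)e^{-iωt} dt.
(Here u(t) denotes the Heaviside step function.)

F(ω) = \frac{72}{\left(i \omega + 3\right)^{5}}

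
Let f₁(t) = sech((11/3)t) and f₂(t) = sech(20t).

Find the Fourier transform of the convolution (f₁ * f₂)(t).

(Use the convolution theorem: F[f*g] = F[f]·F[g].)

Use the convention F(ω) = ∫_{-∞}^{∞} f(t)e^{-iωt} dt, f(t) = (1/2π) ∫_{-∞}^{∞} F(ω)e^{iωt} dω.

F[f₁*f₂](ω) = \frac{3 \pi^{2}}{220 \cosh{\left(\frac{\pi \omega}{40} \right)} \cosh{\left(\frac{3 \pi \omega}{22} \right)}}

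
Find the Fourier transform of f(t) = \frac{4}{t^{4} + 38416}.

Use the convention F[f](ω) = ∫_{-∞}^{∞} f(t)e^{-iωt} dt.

F(ω) = \frac{\pi e^{- 7 \sqrt{2} \left|{\omega}\right|} \sin{\left(7 \sqrt{2} \left|{\omega}\right| + \frac{\pi}{4} \right)}}{686}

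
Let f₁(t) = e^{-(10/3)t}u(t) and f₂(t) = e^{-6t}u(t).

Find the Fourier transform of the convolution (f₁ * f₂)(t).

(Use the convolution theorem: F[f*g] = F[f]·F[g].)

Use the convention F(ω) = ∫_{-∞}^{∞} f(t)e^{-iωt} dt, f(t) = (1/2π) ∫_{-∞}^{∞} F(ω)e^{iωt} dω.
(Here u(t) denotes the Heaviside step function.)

F[f₁*f₂](ω) = \frac{3}{\left(i \omega + 6\right) \left(3 i \omega + 10\right)}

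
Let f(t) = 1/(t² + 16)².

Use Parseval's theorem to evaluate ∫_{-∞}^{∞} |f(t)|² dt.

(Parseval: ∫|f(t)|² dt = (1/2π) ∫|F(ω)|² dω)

∫|f(t)|² dt = \frac{5 \pi}{262144}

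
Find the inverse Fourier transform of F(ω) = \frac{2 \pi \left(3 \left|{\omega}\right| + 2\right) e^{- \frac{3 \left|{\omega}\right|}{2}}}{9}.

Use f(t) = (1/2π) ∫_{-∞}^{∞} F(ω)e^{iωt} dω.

f(t) = \frac{3}{\left(t^{2} + \frac{9}{4}\right)^{2}}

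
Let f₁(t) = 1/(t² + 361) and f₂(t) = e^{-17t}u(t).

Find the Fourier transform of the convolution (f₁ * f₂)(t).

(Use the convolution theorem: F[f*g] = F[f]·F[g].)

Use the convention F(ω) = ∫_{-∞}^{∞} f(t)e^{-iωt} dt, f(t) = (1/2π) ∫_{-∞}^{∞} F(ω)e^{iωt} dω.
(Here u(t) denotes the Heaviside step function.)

F[f₁*f₂](ω) = \frac{\pi e^{- 19 \left|{\omega}\right|}}{19 \left(i \omega + 17\right)}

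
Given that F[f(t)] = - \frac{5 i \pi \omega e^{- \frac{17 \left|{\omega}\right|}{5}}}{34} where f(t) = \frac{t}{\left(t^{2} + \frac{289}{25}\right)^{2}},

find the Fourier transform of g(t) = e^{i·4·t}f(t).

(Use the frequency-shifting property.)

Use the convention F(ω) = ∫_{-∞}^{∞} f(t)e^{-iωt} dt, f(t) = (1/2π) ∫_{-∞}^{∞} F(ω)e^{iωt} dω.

F[g](ω) = \frac{5 i \pi \left(4 - \omega\right) e^{- \frac{17 \left|{\omega - 4}\right|}{5}}}{34}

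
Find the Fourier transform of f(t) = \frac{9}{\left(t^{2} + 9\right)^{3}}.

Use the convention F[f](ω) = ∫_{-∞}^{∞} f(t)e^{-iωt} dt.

F(ω) = \frac{\pi \left(3 \omega^{2} + 3 \left|{\omega}\right| + 1\right) e^{- 3 \left|{\omega}\right|}}{72}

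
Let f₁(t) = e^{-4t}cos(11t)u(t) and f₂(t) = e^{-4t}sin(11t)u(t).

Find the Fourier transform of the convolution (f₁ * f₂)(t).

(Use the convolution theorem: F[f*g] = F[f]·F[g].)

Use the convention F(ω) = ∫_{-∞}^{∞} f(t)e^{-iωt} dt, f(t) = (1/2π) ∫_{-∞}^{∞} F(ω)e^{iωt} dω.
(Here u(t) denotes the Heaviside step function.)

F[f₁*f₂](ω) = \frac{11 \left(i \omega + 4\right)}{\left(\left(i \omega + 4\right)^{2} + 121\right)^{2}}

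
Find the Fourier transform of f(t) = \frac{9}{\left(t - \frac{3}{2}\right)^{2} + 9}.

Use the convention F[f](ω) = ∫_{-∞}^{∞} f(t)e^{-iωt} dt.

F(ω) = 3 \pi e^{- \frac{3 i \omega}{2} - 3 \left|{\omega}\right|}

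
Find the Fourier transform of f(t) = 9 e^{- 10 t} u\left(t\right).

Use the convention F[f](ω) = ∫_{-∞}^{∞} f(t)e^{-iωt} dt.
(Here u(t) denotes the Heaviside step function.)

F(ω) = \frac{9}{i \omega + 10}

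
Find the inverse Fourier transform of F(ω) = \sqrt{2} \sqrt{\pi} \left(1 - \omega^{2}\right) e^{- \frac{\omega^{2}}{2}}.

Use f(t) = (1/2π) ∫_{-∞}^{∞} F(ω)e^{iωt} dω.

f(t) = t^{2} e^{- \frac{t^{2}}{2}}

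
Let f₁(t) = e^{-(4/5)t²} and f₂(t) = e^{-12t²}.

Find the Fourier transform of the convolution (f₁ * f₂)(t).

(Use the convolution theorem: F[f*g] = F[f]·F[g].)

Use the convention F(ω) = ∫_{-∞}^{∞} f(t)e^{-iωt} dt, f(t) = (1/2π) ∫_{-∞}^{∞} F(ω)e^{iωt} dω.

F[f₁*f₂](ω) = \frac{\sqrt{15} \pi e^{- \frac{\omega^{2}}{3}}}{12}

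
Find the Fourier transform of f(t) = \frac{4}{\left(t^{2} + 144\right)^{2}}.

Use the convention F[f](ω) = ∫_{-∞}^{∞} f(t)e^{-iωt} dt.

F(ω) = \frac{\pi \left(12 \left|{\omega}\right| + 1\right) e^{- 12 \left|{\omega}\right|}}{864}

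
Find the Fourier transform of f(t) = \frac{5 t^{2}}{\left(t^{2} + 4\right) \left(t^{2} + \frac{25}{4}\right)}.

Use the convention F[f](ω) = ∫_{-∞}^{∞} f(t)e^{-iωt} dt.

F(ω) = - \frac{40 \pi e^{- 2 \left|{\omega}\right|}}{9} + \frac{50 \pi e^{- \frac{5 \left|{\omega}\right|}{2}}}{9}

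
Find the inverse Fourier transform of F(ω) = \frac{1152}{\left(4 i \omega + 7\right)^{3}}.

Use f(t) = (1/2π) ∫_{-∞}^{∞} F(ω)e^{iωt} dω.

f(t) = 9 t^{2} e^{- \frac{7 t}{4}} u\left(t\right)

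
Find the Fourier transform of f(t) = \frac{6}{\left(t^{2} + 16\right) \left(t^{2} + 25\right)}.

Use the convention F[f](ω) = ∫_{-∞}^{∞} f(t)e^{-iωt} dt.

F(ω) = \frac{\pi \left(5 e^{\left|{\omega}\right|} - 4\right) e^{- 5 \left|{\omega}\right|}}{30}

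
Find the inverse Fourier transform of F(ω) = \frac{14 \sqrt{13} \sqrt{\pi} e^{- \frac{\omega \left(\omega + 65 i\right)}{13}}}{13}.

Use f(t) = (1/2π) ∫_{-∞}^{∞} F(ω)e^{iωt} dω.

f(t) = 7 e^{- \frac{13 \left(t - 5\right)^{2}}{4}}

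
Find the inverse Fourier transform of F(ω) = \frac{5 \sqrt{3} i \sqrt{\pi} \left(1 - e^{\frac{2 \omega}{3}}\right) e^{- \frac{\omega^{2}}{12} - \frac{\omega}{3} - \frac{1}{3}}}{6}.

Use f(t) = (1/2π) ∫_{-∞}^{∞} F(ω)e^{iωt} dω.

f(t) = 5 e^{- 3 t^{2}} \sin{\left(2 t \right)}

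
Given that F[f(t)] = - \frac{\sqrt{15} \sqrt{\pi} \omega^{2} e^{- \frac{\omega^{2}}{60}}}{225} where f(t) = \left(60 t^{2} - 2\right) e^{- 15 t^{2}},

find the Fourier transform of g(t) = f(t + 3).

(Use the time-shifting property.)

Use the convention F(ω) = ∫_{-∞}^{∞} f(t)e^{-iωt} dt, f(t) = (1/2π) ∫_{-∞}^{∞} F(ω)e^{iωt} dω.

F[g](ω) = - \frac{\sqrt{15} \sqrt{\pi} \omega^{2} e^{- \frac{\omega \left(\omega - 180 i\right)}{60}}}{225}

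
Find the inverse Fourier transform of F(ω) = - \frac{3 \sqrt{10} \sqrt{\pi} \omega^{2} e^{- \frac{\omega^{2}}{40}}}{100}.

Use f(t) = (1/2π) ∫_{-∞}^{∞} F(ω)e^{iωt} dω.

f(t) = 3 \left(40 t^{2} - 2\right) e^{- 10 t^{2}}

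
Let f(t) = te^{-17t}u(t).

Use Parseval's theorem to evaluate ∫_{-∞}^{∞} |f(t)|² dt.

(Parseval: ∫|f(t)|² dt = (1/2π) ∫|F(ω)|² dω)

∫|f(t)|² dt = \frac{1}{19652}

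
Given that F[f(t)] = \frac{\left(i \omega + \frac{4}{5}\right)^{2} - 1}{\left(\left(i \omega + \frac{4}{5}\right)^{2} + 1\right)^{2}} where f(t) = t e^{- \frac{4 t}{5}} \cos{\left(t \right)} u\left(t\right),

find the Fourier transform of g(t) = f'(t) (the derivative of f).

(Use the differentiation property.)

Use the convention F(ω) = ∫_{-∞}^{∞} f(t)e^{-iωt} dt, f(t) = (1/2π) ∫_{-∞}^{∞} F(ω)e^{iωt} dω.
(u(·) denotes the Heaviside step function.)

F[g](ω) = \frac{25 i \omega \left(\left(5 i \omega + 4\right)^{2} - 25\right)}{\left(\left(5 i \omega + 4\right)^{2} + 25\right)^{2}}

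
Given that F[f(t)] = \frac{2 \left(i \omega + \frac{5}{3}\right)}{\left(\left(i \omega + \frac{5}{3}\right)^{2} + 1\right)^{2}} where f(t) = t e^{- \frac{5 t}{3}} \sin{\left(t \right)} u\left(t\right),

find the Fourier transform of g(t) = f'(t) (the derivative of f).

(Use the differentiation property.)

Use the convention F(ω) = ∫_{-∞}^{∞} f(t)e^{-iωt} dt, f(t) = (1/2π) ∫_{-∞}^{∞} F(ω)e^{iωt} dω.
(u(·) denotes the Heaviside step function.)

F[g](ω) = \frac{54 i \omega \left(3 i \omega + 5\right)}{\left(\left(3 i \omega + 5\right)^{2} + 9\right)^{2}}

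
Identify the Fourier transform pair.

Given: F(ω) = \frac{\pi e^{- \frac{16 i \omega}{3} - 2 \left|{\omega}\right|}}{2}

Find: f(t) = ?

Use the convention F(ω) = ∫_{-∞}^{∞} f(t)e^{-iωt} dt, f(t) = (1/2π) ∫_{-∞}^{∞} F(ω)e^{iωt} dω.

f(t) = \frac{1}{\left(t - \frac{16}{3}\right)^{2} + 4}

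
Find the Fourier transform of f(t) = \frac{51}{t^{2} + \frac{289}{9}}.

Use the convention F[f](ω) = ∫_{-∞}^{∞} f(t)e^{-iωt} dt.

F(ω) = 9 \pi e^{- \frac{17 \left|{\omega}\right|}{3}}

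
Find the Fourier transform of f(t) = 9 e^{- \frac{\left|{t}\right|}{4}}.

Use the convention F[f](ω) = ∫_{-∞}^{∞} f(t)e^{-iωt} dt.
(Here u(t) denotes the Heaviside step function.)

F(ω) = \frac{72}{16 \omega^{2} + 1}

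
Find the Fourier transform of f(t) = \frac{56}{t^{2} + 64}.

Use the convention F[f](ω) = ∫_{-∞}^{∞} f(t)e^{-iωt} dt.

F(ω) = 7 \pi e^{- 8 \left|{\omega}\right|}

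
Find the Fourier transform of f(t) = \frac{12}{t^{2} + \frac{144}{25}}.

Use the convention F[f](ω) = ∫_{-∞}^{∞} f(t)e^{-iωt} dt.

F(ω) = 5 \pi e^{- \frac{12 \left|{\omega}\right|}{5}}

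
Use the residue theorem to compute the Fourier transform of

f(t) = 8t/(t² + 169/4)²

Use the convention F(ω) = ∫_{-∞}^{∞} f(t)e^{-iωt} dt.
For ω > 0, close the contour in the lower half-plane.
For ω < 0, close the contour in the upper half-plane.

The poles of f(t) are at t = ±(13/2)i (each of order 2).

Let g(z) = f(z)e^{-iωz}; for large |z| the factor e^{-iωz} decays in the lower half-plane when ω > 0 and in the upper half-plane when ω < 0.

Case ω > 0 (lower half-plane, clockwise contour ⇒ F(ω) = -2πi·ΣRes):
  Res_{z = - \frac{13 i}{2}} g(z) = \frac{4 \omega e^{- \frac{13 \omega}{2}}}{13} (pole of order 2)
  F(ω) = -2πi·ΣRes = - \frac{8 i \pi \omega e^{- \frac{13 \omega}{2}}}{13}

Case ω < 0 (upper half-plane, counterclockwise contour ⇒ F(ω) = +2πi·ΣRes):
  Res_{z = \frac{13 i}{2}} g(z) = - \frac{4 \omega e^{\frac{13 \omega}{2}}}{13} (pole of order 2)
  F(ω) = 2πi·ΣRes = - \frac{8 i \pi \omega e^{\frac{13 \omega}{2}}}{13}

Both cases combine into a single formula in |ω|:

F(ω) = - \frac{8 i \pi \omega e^{- \frac{13 \left|{\omega}\right|}{2}}}{13}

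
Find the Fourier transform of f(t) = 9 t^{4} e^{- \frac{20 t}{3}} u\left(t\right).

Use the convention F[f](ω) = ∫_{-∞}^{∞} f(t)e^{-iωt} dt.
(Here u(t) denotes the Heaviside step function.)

F(ω) = \frac{52488}{\left(3 i \omega + 20\right)^{5}}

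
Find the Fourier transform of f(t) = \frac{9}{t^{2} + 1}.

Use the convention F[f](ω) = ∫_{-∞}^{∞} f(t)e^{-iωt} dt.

F(ω) = 9 \pi e^{- \left|{\omega}\right|}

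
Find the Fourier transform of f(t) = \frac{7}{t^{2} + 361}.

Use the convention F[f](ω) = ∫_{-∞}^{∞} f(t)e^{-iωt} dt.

F(ω) = \frac{7 \pi e^{- 19 \left|{\omega}\right|}}{19}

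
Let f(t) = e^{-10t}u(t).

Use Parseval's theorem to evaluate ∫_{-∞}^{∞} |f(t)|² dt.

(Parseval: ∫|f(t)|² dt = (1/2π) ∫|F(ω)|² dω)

∫|f(t)|² dt = \frac{1}{20}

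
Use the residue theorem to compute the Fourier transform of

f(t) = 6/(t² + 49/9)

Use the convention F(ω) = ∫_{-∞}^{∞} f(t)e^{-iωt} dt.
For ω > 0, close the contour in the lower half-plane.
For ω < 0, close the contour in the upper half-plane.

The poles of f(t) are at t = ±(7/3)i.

Let g(z) = f(z)e^{-iωz}; for large |z| the factor e^{-iωz} decays in the lower half-plane when ω > 0 and in the upper half-plane when ω < 0.

Case ω > 0 (lower half-plane, clockwise contour ⇒ F(ω) = -2πi·ΣRes):
  Res_{z = - \frac{7 i}{3}} g(z) = \frac{9 i e^{- \frac{7 \omega}{3}}}{7}
  F(ω) = -2πi·ΣRes = \frac{18 \pi e^{- \frac{7 \omega}{3}}}{7}

Case ω < 0 (upper half-plane, counterclockwise contour ⇒ F(ω) = +2πi·ΣRes):
  Res_{z = \frac{7 i}{3}} g(z) = - \frac{9 i e^{\frac{7 \omega}{3}}}{7}
  F(ω) = 2πi·ΣRes = \frac{18 \pi e^{\frac{7 \omega}{3}}}{7}

Both cases combine into a single formula in |ω|:

F(ω) = \frac{18 \pi e^{- \frac{7 \left|{\omega}\right|}{3}}}{7}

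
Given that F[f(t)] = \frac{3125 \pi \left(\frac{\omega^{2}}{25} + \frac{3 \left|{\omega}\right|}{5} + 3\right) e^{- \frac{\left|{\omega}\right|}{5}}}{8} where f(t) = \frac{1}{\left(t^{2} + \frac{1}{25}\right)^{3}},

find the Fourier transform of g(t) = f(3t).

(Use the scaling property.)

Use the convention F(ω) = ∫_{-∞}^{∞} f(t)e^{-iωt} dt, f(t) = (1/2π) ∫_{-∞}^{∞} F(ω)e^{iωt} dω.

F[g](ω) = \frac{125 \pi \left(\omega^{2} + 45 \left|{\omega}\right| + 675\right) e^{- \frac{\left|{\omega}\right|}{15}}}{216}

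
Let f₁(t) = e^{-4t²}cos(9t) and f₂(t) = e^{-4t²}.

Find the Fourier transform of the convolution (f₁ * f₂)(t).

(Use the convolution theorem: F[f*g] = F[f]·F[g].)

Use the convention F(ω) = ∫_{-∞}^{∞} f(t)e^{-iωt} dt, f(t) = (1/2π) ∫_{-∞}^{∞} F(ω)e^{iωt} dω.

F[f₁*f₂](ω) = \frac{\pi \left(e^{\frac{9 \omega}{4}} + 1\right) e^{- \frac{\omega^{2}}{8} - \frac{9 \omega}{8} - \frac{81}{16}}}{8}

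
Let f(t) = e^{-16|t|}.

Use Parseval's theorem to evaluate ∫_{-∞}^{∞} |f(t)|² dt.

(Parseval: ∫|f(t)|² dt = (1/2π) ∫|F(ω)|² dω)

∫|f(t)|² dt = \frac{1}{16}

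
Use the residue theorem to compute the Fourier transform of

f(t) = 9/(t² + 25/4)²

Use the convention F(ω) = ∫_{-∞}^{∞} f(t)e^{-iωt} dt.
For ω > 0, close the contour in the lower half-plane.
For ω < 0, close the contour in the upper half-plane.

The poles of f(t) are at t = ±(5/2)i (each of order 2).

Let g(z) = f(z)e^{-iωz}; for large |z| the factor e^{-iωz} decays in the lower half-plane when ω > 0 and in the upper half-plane when ω < 0.

Case ω > 0 (lower half-plane, clockwise contour ⇒ F(ω) = -2πi·ΣRes):
  Res_{z = - \frac{5 i}{2}} g(z) = \frac{9 i \left(5 \omega + 2\right) e^{- \frac{5 \omega}{2}}}{125} (pole of order 2)
  F(ω) = -2πi·ΣRes = \frac{18 \pi \left(5 \omega + 2\right) e^{- \frac{5 \omega}{2}}}{125}

Case ω < 0 (upper half-plane, counterclockwise contour ⇒ F(ω) = +2πi·ΣRes):
  Res_{z = \frac{5 i}{2}} g(z) = \frac{9 i \left(5 \omega - 2\right) e^{\frac{5 \omega}{2}}}{125} (pole of order 2)
  F(ω) = 2πi·ΣRes = \frac{18 \pi \left(2 - 5 \omega\right) e^{\frac{5 \omega}{2}}}{125}

Both cases combine into a single formula in |ω|:

F(ω) = \frac{18 \pi \left(5 \left|{\omega}\right| + 2\right) e^{- \frac{5 \left|{\omega}\right|}{2}}}{125}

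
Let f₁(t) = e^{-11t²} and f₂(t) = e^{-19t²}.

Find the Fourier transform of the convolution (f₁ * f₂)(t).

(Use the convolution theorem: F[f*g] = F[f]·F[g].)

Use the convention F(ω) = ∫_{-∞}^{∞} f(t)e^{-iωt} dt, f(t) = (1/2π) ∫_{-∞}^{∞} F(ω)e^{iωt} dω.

F[f₁*f₂](ω) = \frac{\sqrt{209} \pi e^{- \frac{15 \omega^{2}}{418}}}{209}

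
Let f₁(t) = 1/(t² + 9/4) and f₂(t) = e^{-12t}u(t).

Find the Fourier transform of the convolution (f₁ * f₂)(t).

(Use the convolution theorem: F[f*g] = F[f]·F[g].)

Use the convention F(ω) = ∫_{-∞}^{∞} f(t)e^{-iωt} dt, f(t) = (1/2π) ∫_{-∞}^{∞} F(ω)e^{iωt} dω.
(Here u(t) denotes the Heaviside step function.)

F[f₁*f₂](ω) = \frac{2 \pi e^{- \frac{3 \left|{\omega}\right|}{2}}}{3 \left(i \omega + 12\right)}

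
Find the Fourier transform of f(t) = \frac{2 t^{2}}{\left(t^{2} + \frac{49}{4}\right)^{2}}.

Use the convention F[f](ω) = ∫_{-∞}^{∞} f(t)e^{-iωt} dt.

F(ω) = \frac{\pi \left(2 - 7 \left|{\omega}\right|\right) e^{- \frac{7 \left|{\omega}\right|}{2}}}{7}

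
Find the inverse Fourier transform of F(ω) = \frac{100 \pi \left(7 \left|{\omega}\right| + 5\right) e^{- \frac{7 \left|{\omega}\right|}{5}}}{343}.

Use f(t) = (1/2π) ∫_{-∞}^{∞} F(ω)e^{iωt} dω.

f(t) = \frac{8}{\left(t^{2} + \frac{49}{25}\right)^{2}}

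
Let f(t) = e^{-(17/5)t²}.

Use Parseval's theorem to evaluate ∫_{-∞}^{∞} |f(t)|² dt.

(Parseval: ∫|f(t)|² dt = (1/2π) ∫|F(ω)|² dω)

∫|f(t)|² dt = \frac{\sqrt{170} \sqrt{\pi}}{34}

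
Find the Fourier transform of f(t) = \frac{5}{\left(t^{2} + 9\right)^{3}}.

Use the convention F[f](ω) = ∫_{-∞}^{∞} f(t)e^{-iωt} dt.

F(ω) = \frac{5 \pi \left(3 \omega^{2} + 3 \left|{\omega}\right| + 1\right) e^{- 3 \left|{\omega}\right|}}{648}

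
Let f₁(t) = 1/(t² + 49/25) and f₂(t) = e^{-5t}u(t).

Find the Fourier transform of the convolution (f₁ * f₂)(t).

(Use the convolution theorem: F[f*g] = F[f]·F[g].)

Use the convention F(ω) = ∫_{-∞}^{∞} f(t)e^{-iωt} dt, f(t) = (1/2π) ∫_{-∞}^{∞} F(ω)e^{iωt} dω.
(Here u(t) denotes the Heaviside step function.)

F[f₁*f₂](ω) = \frac{5 \pi e^{- \frac{7 \left|{\omega}\right|}{5}}}{7 \left(i \omega + 5\right)}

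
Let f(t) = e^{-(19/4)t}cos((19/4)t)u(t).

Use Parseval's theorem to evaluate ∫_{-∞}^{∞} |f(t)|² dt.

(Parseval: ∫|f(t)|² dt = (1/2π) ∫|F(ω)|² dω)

∫|f(t)|² dt = \frac{3}{38}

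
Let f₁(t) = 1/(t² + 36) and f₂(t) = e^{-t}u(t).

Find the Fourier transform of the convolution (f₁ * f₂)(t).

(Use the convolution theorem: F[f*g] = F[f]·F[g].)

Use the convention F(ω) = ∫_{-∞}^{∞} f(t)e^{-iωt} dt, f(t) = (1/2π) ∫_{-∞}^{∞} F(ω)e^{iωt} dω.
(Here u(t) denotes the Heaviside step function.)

F[f₁*f₂](ω) = \frac{\pi e^{- 6 \left|{\omega}\right|}}{6 \left(i \omega + 1\right)}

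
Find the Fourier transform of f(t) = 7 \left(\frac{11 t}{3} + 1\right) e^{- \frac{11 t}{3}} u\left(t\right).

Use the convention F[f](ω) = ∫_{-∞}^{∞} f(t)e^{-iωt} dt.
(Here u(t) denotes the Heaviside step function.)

F(ω) = \frac{21 \left(- 3 i \omega - 22\right)}{9 \omega^{2} - 66 i \omega - 121}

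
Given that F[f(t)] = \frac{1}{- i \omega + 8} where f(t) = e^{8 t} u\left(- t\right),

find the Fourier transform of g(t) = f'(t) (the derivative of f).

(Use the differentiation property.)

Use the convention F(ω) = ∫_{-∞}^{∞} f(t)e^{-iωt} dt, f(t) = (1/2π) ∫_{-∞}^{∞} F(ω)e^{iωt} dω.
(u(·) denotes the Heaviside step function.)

F[g](ω) = - \frac{\omega}{\omega + 8 i}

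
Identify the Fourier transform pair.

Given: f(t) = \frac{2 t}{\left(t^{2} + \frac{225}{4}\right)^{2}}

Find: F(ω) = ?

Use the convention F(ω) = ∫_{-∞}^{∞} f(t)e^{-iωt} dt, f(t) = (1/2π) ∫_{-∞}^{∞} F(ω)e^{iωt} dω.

F(ω) = - \frac{2 i \pi \omega e^{- \frac{15 \left|{\omega}\right|}{2}}}{15}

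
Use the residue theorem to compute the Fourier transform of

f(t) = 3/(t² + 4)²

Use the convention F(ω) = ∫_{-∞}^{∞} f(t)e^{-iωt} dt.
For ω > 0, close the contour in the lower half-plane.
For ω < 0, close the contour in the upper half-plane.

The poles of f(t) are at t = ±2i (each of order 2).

Let g(z) = f(z)e^{-iωz}; for large |z| the factor e^{-iωz} decays in the lower half-plane when ω > 0 and in the upper half-plane when ω < 0.

Case ω > 0 (lower half-plane, clockwise contour ⇒ F(ω) = -2πi·ΣRes):
  Res_{z = - 2 i} g(z) = \frac{3 i \left(2 \omega + 1\right) e^{- 2 \omega}}{32} (pole of order 2)
  F(ω) = -2πi·ΣRes = \frac{3 \pi \left(2 \omega + 1\right) e^{- 2 \omega}}{16}

Case ω < 0 (upper half-plane, counterclockwise contour ⇒ F(ω) = +2πi·ΣRes):
  Res_{z = 2 i} g(z) = \frac{3 i \left(2 \omega - 1\right) e^{2 \omega}}{32} (pole of order 2)
  F(ω) = 2πi·ΣRes = \frac{3 \pi \left(1 - 2 \omega\right) e^{2 \omega}}{16}

Both cases combine into a single formula in |ω|:

F(ω) = \frac{3 \pi \left(2 \left|{\omega}\right| + 1\right) e^{- 2 \left|{\omega}\right|}}{16}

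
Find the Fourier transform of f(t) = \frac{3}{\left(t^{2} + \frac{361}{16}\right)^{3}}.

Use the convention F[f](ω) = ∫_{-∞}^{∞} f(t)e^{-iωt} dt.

F(ω) = \frac{24 \pi \left(361 \omega^{2} + 228 \left|{\omega}\right| + 48\right) e^{- \frac{19 \left|{\omega}\right|}{4}}}{2476099}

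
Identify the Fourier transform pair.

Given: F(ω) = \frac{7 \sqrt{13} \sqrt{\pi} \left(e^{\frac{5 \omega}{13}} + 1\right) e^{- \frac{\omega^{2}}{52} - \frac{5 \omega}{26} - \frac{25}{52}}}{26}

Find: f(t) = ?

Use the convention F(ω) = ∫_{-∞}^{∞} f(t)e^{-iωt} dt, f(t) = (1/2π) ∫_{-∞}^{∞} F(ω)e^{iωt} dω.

f(t) = 7 e^{- 13 t^{2}} \cos{\left(5 t \right)}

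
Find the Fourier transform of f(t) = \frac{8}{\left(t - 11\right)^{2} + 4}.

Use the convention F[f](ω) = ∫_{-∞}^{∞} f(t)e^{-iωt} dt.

F(ω) = 4 \pi e^{- 11 i \omega - 2 \left|{\omega}\right|}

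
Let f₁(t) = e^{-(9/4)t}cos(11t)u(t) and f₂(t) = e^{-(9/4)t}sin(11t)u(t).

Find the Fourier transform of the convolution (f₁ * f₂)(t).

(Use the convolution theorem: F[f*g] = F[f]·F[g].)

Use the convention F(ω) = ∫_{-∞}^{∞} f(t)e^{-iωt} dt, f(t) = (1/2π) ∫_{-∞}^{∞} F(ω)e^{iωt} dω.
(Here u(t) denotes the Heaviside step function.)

F[f₁*f₂](ω) = \frac{704 \left(4 i \omega + 9\right)}{\left(\left(4 i \omega + 9\right)^{2} + 1936\right)^{2}}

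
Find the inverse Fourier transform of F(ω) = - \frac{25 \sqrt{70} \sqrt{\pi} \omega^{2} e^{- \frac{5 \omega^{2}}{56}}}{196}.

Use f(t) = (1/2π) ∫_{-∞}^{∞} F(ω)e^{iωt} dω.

f(t) = 5 \left(\frac{56 t^{2}}{5} - 2\right) e^{- \frac{14 t^{2}}{5}}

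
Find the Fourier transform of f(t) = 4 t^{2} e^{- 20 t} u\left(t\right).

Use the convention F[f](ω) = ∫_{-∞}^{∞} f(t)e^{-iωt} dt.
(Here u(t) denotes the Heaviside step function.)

F(ω) = \frac{8}{\left(i \omega + 20\right)^{3}}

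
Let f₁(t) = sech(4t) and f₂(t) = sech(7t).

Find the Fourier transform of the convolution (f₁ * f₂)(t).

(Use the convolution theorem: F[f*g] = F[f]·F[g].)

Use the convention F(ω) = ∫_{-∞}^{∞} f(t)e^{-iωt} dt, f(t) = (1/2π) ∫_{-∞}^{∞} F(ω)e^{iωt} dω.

F[f₁*f₂](ω) = \frac{\pi^{2}}{28 \cosh{\left(\frac{\pi \omega}{14} \right)} \cosh{\left(\frac{\pi \omega}{8} \right)}}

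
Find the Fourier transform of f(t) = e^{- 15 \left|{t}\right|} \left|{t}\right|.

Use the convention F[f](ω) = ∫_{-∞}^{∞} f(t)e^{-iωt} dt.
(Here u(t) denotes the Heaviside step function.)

F(ω) = \frac{2 \left(225 - \omega^{2}\right)}{\left(\omega^{2} + 225\right)^{2}}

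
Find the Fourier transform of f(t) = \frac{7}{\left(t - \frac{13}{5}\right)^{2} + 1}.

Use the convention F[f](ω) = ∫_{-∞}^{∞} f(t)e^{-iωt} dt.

F(ω) = 7 \pi e^{- \frac{13 i \omega}{5} - \left|{\omega}\right|}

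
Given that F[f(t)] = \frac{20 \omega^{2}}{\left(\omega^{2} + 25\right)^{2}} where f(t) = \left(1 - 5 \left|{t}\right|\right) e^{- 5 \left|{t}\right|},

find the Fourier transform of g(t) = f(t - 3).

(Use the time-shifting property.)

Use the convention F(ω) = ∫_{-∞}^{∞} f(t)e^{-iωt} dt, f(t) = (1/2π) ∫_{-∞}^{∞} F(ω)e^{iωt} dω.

F[g](ω) = \frac{20 \omega^{2} e^{- 3 i \omega}}{\left(\omega^{2} + 25\right)^{2}}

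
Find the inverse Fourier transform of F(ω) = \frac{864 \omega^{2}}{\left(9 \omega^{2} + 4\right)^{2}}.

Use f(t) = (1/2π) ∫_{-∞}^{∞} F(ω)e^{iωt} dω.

f(t) = 4 \left(1 - \frac{2 \left|{t}\right|}{3}\right) e^{- \frac{2 \left|{t}\right|}{3}}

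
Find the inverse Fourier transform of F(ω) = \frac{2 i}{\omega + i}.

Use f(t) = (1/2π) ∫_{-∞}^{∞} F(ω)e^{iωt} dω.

f(t) = 2 e^{t} u\left(- t\right)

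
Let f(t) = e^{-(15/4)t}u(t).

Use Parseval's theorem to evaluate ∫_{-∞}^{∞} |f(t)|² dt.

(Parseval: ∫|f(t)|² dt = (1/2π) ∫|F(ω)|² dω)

∫|f(t)|² dt = \frac{2}{15}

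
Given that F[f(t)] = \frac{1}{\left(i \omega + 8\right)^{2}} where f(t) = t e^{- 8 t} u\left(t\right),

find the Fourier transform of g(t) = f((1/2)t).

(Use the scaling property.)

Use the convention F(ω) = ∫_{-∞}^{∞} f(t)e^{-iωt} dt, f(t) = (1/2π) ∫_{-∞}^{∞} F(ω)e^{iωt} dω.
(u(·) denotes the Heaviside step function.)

F[g](ω) = \frac{1}{2 \left(i \omega + 4\right)^{2}}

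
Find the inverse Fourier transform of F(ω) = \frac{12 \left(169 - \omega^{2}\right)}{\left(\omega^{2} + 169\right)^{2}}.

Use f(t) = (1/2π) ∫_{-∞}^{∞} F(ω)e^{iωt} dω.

f(t) = 6 e^{- 13 \left|{t}\right|} \left|{t}\right|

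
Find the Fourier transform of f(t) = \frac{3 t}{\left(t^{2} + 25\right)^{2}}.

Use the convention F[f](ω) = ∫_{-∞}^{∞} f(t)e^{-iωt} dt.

F(ω) = - \frac{3 i \pi \omega e^{- 5 \left|{\omega}\right|}}{10}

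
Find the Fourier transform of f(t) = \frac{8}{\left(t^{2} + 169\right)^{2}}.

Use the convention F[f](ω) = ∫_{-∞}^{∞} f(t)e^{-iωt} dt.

F(ω) = \frac{4 \pi \left(13 \left|{\omega}\right| + 1\right) e^{- 13 \left|{\omega}\right|}}{2197}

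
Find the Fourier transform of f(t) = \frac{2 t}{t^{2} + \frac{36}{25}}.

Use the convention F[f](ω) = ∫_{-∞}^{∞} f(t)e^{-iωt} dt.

F(ω) = - 2 i \pi e^{- \frac{6 \left|{\omega}\right|}{5}} \operatorname{sign}{\left(\omega \right)}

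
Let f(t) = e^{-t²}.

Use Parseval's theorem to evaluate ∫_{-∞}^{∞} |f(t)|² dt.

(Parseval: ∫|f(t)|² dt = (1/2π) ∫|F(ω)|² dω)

∫|f(t)|² dt = \frac{\sqrt{2} \sqrt{\pi}}{2}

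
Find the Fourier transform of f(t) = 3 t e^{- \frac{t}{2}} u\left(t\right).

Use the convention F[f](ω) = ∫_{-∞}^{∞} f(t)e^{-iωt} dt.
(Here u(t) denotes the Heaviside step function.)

F(ω) = \frac{12}{\left(2 i \omega + 1\right)^{2}}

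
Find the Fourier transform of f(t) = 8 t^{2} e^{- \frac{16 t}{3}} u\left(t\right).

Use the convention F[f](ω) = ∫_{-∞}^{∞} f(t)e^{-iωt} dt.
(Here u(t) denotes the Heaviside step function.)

F(ω) = \frac{432}{\left(3 i \omega + 16\right)^{3}}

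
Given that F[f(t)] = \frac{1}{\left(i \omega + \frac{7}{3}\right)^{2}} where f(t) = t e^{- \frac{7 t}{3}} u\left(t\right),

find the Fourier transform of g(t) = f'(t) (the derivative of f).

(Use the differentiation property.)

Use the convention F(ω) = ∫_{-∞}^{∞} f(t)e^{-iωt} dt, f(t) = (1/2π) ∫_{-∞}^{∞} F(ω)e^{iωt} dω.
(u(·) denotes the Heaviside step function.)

F[g](ω) = \frac{9 i \omega}{\left(3 i \omega + 7\right)^{2}}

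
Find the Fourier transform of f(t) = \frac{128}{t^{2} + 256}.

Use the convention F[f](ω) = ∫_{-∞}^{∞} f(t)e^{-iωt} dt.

F(ω) = 8 \pi e^{- 16 \left|{\omega}\right|}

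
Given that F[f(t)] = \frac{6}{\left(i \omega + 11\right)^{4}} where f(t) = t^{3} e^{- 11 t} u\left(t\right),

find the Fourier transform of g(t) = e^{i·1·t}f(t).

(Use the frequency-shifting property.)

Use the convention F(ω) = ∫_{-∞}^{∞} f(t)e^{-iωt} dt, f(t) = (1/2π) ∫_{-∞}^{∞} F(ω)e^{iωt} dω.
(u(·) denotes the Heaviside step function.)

F[g](ω) = \frac{6}{\left(i \left(\omega - 1\right) + 11\right)^{4}}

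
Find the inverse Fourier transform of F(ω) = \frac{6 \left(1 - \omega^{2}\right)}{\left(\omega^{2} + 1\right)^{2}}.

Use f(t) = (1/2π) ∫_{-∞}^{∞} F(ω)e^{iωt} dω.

f(t) = 3 e^{- \left|{t}\right|} \left|{t}\right|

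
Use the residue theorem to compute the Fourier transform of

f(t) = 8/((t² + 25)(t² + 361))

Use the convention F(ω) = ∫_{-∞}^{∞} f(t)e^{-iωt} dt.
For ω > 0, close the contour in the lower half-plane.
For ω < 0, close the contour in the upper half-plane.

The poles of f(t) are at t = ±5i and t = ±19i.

Let g(z) = f(z)e^{-iωz}; for large |z| the factor e^{-iωz} decays in the lower half-plane when ω > 0 and in the upper half-plane when ω < 0.

Case ω > 0 (lower half-plane, clockwise contour ⇒ F(ω) = -2πi·ΣRes):
  Res_{z = - 5 i} g(z) = \frac{i e^{- 5 \omega}}{420}
  Res_{z = - 19 i} g(z) = - \frac{i e^{- 19 \omega}}{1596}
  F(ω) = -2πi·ΣRes = \frac{\pi \left(19 e^{14 \omega} - 5\right) e^{- 19 \omega}}{3990}

Case ω < 0 (upper half-plane, counterclockwise contour ⇒ F(ω) = +2πi·ΣRes):
  Res_{z = 5 i} g(z) = - \frac{i e^{5 \omega}}{420}
  Res_{z = 19 i} g(z) = \frac{i e^{19 \omega}}{1596}
  F(ω) = 2πi·ΣRes = \frac{\pi \left(19 - 5 e^{14 \omega}\right) e^{5 \omega}}{3990}

Both cases combine into a single formula in |ω|:

F(ω) = \frac{\pi \left(19 e^{14 \left|{\omega}\right|} - 5\right) e^{- 19 \left|{\omega}\right|}}{3990}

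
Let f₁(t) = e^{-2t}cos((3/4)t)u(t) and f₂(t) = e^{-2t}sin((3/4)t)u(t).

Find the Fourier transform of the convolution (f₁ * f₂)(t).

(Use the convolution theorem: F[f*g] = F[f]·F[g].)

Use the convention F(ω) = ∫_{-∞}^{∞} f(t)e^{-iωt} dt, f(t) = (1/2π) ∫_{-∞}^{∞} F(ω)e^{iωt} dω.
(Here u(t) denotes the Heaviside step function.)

F[f₁*f₂](ω) = \frac{192 \left(i \omega + 2\right)}{\left(16 \left(i \omega + 2\right)^{2} + 9\right)^{2}}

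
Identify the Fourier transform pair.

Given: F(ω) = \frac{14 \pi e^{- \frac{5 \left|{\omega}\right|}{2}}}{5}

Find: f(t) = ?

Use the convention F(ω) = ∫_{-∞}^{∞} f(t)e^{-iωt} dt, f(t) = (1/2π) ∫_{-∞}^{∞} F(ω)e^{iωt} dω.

f(t) = \frac{7}{t^{2} + \frac{25}{4}}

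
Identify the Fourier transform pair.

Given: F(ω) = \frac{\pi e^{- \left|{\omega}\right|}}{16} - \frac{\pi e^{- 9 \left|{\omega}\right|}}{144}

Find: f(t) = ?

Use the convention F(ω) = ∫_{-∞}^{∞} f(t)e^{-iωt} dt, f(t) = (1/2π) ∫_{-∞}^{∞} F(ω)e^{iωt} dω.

f(t) = \frac{5}{\left(t^{2} + 1\right) \left(t^{2} + 81\right)}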